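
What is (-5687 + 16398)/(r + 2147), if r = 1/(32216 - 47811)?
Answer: 167038045/33482464 ≈ 4.9888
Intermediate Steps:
r = -1/15595 (r = 1/(-15595) = -1/15595 ≈ -6.4123e-5)
(-5687 + 16398)/(r + 2147) = (-5687 + 16398)/(-1/15595 + 2147) = 10711/(33482464/15595) = 10711*(15595/33482464) = 167038045/33482464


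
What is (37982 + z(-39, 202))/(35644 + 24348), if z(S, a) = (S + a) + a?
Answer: 38347/59992 ≈ 0.63920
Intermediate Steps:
z(S, a) = S + 2*a
(37982 + z(-39, 202))/(35644 + 24348) = (37982 + (-39 + 2*202))/(35644 + 24348) = (37982 + (-39 + 404))/59992 = (37982 + 365)*(1/59992) = 38347*(1/59992) = 38347/59992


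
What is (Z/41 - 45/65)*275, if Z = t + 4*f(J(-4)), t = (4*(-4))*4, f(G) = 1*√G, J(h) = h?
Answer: -330275/533 + 2200*I/41 ≈ -619.65 + 53.659*I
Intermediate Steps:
f(G) = √G
t = -64 (t = -16*4 = -64)
Z = -64 + 8*I (Z = -64 + 4*√(-4) = -64 + 4*(2*I) = -64 + 8*I ≈ -64.0 + 8.0*I)
(Z/41 - 45/65)*275 = ((-64 + 8*I)/41 - 45/65)*275 = ((-64 + 8*I)*(1/41) - 45*1/65)*275 = ((-64/41 + 8*I/41) - 9/13)*275 = (-1201/533 + 8*I/41)*275 = -330275/533 + 2200*I/41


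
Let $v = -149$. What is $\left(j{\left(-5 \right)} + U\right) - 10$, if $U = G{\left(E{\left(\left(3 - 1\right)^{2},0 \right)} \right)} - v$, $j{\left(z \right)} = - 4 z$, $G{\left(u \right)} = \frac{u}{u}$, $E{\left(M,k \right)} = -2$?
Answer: $160$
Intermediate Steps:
$G{\left(u \right)} = 1$
$U = 150$ ($U = 1 - -149 = 1 + 149 = 150$)
$\left(j{\left(-5 \right)} + U\right) - 10 = \left(\left(-4\right) \left(-5\right) + 150\right) - 10 = \left(20 + 150\right) - 10 = 170 - 10 = 160$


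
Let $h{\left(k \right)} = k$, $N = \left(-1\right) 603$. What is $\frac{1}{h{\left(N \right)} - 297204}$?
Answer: $- \frac{1}{297807} \approx -3.3579 \cdot 10^{-6}$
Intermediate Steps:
$N = -603$
$\frac{1}{h{\left(N \right)} - 297204} = \frac{1}{-603 - 297204} = \frac{1}{-297807} = - \frac{1}{297807}$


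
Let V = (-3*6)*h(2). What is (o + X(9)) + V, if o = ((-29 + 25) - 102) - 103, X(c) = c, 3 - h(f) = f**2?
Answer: -182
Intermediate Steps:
h(f) = 3 - f**2
V = 18 (V = (-3*6)*(3 - 1*2**2) = -18*(3 - 1*4) = -18*(3 - 4) = -18*(-1) = 18)
o = -209 (o = (-4 - 102) - 103 = -106 - 103 = -209)
(o + X(9)) + V = (-209 + 9) + 18 = -200 + 18 = -182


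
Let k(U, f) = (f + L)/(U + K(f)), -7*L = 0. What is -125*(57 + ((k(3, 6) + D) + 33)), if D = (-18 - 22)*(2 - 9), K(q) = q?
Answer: -139000/3 ≈ -46333.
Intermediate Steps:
L = 0 (L = -⅐*0 = 0)
k(U, f) = f/(U + f) (k(U, f) = (f + 0)/(U + f) = f/(U + f))
D = 280 (D = -40*(-7) = 280)
-125*(57 + ((k(3, 6) + D) + 33)) = -125*(57 + ((6/(3 + 6) + 280) + 33)) = -125*(57 + ((6/9 + 280) + 33)) = -125*(57 + ((6*(⅑) + 280) + 33)) = -125*(57 + ((⅔ + 280) + 33)) = -125*(57 + (842/3 + 33)) = -125*(57 + 941/3) = -125*1112/3 = -139000/3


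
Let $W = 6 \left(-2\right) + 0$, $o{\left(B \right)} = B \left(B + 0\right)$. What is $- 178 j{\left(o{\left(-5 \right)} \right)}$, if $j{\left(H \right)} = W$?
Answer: $2136$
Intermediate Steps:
$o{\left(B \right)} = B^{2}$ ($o{\left(B \right)} = B B = B^{2}$)
$W = -12$ ($W = -12 + 0 = -12$)
$j{\left(H \right)} = -12$
$- 178 j{\left(o{\left(-5 \right)} \right)} = \left(-178\right) \left(-12\right) = 2136$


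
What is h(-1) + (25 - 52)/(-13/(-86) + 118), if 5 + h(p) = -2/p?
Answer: -3645/1129 ≈ -3.2285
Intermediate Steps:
h(p) = -5 - 2/p
h(-1) + (25 - 52)/(-13/(-86) + 118) = (-5 - 2/(-1)) + (25 - 52)/(-13/(-86) + 118) = (-5 - 2*(-1)) - 27/(-13*(-1/86) + 118) = (-5 + 2) - 27/(13/86 + 118) = -3 - 27/(10161/86) = -3 + (86/10161)*(-27) = -3 - 258/1129 = -3645/1129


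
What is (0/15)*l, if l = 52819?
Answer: 0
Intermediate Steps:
(0/15)*l = (0/15)*52819 = (0*(1/15))*52819 = 0*52819 = 0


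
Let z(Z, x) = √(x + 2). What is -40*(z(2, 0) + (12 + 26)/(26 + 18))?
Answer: -380/11 - 40*√2 ≈ -91.114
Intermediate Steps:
z(Z, x) = √(2 + x)
-40*(z(2, 0) + (12 + 26)/(26 + 18)) = -40*(√(2 + 0) + (12 + 26)/(26 + 18)) = -40*(√2 + 38/44) = -40*(√2 + 38*(1/44)) = -40*(√2 + 19/22) = -40*(19/22 + √2) = -380/11 - 40*√2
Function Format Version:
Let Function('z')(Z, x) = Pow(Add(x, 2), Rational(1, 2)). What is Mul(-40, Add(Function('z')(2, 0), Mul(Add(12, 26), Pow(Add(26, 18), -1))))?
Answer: Add(Rational(-380, 11), Mul(-40, Pow(2, Rational(1, 2)))) ≈ -91.114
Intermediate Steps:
Function('z')(Z, x) = Pow(Add(2, x), Rational(1, 2))
Mul(-40, Add(Function('z')(2, 0), Mul(Add(12, 26), Pow(Add(26, 18), -1)))) = Mul(-40, Add(Pow(Add(2, 0), Rational(1, 2)), Mul(Add(12, 26), Pow(Add(26, 18), -1)))) = Mul(-40, Add(Pow(2, Rational(1, 2)), Mul(38, Pow(44, -1)))) = Mul(-40, Add(Pow(2, Rational(1, 2)), Mul(38, Rational(1, 44)))) = Mul(-40, Add(Pow(2, Rational(1, 2)), Rational(19, 22))) = Mul(-40, Add(Rational(19, 22), Pow(2, Rational(1, 2)))) = Add(Rational(-380, 11), Mul(-40, Pow(2, Rational(1, 2))))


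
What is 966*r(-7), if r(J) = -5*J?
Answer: 33810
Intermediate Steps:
966*r(-7) = 966*(-5*(-7)) = 966*35 = 33810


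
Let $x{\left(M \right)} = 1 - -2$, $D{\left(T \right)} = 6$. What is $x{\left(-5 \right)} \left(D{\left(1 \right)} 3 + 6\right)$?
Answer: $72$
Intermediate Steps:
$x{\left(M \right)} = 3$ ($x{\left(M \right)} = 1 + 2 = 3$)
$x{\left(-5 \right)} \left(D{\left(1 \right)} 3 + 6\right) = 3 \left(6 \cdot 3 + 6\right) = 3 \left(18 + 6\right) = 3 \cdot 24 = 72$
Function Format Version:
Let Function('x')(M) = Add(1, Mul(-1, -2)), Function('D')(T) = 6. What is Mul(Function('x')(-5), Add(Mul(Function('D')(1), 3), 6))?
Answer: 72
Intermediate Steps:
Function('x')(M) = 3 (Function('x')(M) = Add(1, 2) = 3)
Mul(Function('x')(-5), Add(Mul(Function('D')(1), 3), 6)) = Mul(3, Add(Mul(6, 3), 6)) = Mul(3, Add(18, 6)) = Mul(3, 24) = 72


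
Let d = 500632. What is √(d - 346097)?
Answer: √154535 ≈ 393.11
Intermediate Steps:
√(d - 346097) = √(500632 - 346097) = √154535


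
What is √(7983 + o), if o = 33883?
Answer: 11*√346 ≈ 204.61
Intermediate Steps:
√(7983 + o) = √(7983 + 33883) = √41866 = 11*√346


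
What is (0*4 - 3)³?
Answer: -27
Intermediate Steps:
(0*4 - 3)³ = (0 - 3)³ = (-3)³ = -27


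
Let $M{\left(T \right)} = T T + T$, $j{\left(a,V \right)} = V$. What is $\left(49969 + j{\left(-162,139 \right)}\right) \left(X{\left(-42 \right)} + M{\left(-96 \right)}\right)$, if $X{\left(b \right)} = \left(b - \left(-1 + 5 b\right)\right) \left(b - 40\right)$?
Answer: $-237411704$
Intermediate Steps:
$X{\left(b \right)} = \left(1 - 4 b\right) \left(-40 + b\right)$
$M{\left(T \right)} = T + T^{2}$ ($M{\left(T \right)} = T^{2} + T = T + T^{2}$)
$\left(49969 + j{\left(-162,139 \right)}\right) \left(X{\left(-42 \right)} + M{\left(-96 \right)}\right) = \left(49969 + 139\right) \left(\left(-40 - 4 \left(-42\right)^{2} + 161 \left(-42\right)\right) - 96 \left(1 - 96\right)\right) = 50108 \left(\left(-40 - 7056 - 6762\right) - -9120\right) = 50108 \left(\left(-40 - 7056 - 6762\right) + 9120\right) = 50108 \left(-13858 + 9120\right) = 50108 \left(-4738\right) = -237411704$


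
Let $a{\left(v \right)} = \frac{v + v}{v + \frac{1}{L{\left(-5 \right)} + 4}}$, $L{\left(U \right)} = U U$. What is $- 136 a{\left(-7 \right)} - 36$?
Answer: $- \frac{31244}{101} \approx -309.35$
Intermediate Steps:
$L{\left(U \right)} = U^{2}$
$a{\left(v \right)} = \frac{2 v}{\frac{1}{29} + v}$ ($a{\left(v \right)} = \frac{v + v}{v + \frac{1}{\left(-5\right)^{2} + 4}} = \frac{2 v}{v + \frac{1}{25 + 4}} = \frac{2 v}{v + \frac{1}{29}} = \frac{2 v}{\frac{1}{29} + v}$)
$- 136 a{\left(-7 \right)} - 36 = - 136 \cdot 58 \left(-7\right) \frac{1}{1 + 29 \left(-7\right)} - 36 = - 136 \cdot 58 \left(-7\right) \frac{1}{1 - 203} - 36 = - 136 \cdot 58 \left(-7\right) \frac{1}{-202} - 36 = - 136 \cdot 58 \left(-7\right) \left(- \frac{1}{202}\right) - 36 = \left(-136\right) \frac{203}{101} - 36 = - \frac{27608}{101} - 36 = - \frac{31244}{101}$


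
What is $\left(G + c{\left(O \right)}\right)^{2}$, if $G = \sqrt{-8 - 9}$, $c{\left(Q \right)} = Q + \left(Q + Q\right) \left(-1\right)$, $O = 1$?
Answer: $\left(1 - i \sqrt{17}\right)^{2} \approx -16.0 - 8.2462 i$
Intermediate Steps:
$c{\left(Q \right)} = - Q$ ($c{\left(Q \right)} = Q + 2 Q \left(-1\right) = Q - 2 Q = - Q$)
$G = i \sqrt{17}$ ($G = \sqrt{-17} = i \sqrt{17} \approx 4.1231 i$)
$\left(G + c{\left(O \right)}\right)^{2} = \left(i \sqrt{17} - 1\right)^{2} = \left(-1 + i \sqrt{17}\right)^{2}$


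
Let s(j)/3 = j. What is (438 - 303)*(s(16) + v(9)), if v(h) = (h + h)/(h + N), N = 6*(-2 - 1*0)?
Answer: 5670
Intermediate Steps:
N = -12 (N = 6*(-2 + 0) = 6*(-2) = -12)
s(j) = 3*j
v(h) = 2*h/(-12 + h) (v(h) = (h + h)/(h - 12) = (2*h)/(-12 + h) = 2*h/(-12 + h))
(438 - 303)*(s(16) + v(9)) = (438 - 303)*(3*16 + 2*9/(-12 + 9)) = 135*(48 + 2*9/(-3)) = 135*(48 + 2*9*(-1/3)) = 135*(48 - 6) = 135*42 = 5670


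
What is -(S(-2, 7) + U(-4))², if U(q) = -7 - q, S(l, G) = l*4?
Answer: -121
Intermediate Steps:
S(l, G) = 4*l
-(S(-2, 7) + U(-4))² = -(4*(-2) + (-7 - 1*(-4)))² = -(-8 + (-7 + 4))² = -(-8 - 3)² = -1*(-11)² = -1*121 = -121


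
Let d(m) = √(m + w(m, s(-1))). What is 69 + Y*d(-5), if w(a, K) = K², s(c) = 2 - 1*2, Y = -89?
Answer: 69 - 89*I*√5 ≈ 69.0 - 199.01*I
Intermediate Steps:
s(c) = 0 (s(c) = 2 - 2 = 0)
d(m) = √m (d(m) = √(m + 0²) = √(m + 0) = √m)
69 + Y*d(-5) = 69 - 89*I*√5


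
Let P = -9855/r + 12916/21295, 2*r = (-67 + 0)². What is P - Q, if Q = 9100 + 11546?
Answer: -1973980087256/95593255 ≈ -20650.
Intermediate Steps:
r = 4489/2 (r = (-67 + 0)²/2 = (½)*(-67)² = (½)*4489 = 4489/2 ≈ 2244.5)
Q = 20646
P = -361744526/95593255 (P = -9855/4489/2 + 12916/21295 = -9855*2/4489 + 12916*(1/21295) = -19710/4489 + 12916/21295 = -361744526/95593255 ≈ -3.7842)
P - Q = -361744526/95593255 - 1*20646 = -361744526/95593255 - 20646 = -1973980087256/95593255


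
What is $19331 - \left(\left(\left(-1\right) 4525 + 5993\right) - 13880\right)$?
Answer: $31743$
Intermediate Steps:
$19331 - \left(\left(\left(-1\right) 4525 + 5993\right) - 13880\right) = 19331 - \left(\left(-4525 + 5993\right) - 13880\right) = 19331 - \left(1468 - 13880\right) = 19331 - -12412 = 19331 + 12412 = 31743$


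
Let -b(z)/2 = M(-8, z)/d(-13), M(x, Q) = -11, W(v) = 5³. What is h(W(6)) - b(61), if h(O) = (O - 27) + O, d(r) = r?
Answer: 2921/13 ≈ 224.69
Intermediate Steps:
W(v) = 125
b(z) = -22/13 (b(z) = -(-22)/(-13) = -(-22)*(-1)/13 = -2*11/13 = -22/13)
h(O) = -27 + 2*O (h(O) = (-27 + O) + O = -27 + 2*O)
h(W(6)) - b(61) = (-27 + 2*125) - 1*(-22/13) = (-27 + 250) + 22/13 = 223 + 22/13 = 2921/13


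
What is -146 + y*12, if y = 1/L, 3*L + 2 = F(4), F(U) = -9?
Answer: -1642/11 ≈ -149.27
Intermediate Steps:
L = -11/3 (L = -2/3 + (1/3)*(-9) = -2/3 - 3 = -11/3 ≈ -3.6667)
y = -3/11 (y = 1/(-11/3) = -3/11 ≈ -0.27273)
-146 + y*12 = -146 - 3/11*12 = -146 - 36/11 = -1642/11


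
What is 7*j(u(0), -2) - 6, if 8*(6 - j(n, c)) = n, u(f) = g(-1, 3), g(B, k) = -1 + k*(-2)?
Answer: 337/8 ≈ 42.125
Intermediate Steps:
g(B, k) = -1 - 2*k
u(f) = -7 (u(f) = -1 - 2*3 = -1 - 6 = -7)
j(n, c) = 6 - n/8
7*j(u(0), -2) - 6 = 7*(6 - 1/8*(-7)) - 6 = 7*(6 + 7/8) - 6 = 7*(55/8) - 6 = 385/8 - 6 = 337/8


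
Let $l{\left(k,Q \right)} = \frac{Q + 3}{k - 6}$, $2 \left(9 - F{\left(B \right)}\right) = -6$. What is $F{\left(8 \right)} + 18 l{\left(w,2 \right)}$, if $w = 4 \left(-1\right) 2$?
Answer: $\frac{39}{7} \approx 5.5714$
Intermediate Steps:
$w = -8$ ($w = \left(-4\right) 2 = -8$)
$F{\left(B \right)} = 12$ ($F{\left(B \right)} = 9 - -3 = 9 + 3 = 12$)
$l{\left(k,Q \right)} = \frac{3 + Q}{-6 + k}$
$F{\left(8 \right)} + 18 l{\left(w,2 \right)} = 12 + 18 \frac{3 + 2}{-6 - 8} = 12 + 18 \frac{1}{-14} \cdot 5 = 12 + 18 \left(\left(- \frac{1}{14}\right) 5\right) = 12 + 18 \left(- \frac{5}{14}\right) = 12 - \frac{45}{7} = \frac{39}{7}$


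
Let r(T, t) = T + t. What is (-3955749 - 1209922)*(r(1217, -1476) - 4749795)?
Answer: 24537216196234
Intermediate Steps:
(-3955749 - 1209922)*(r(1217, -1476) - 4749795) = (-3955749 - 1209922)*((1217 - 1476) - 4749795) = -5165671*(-259 - 4749795) = -5165671*(-4750054) = 24537216196234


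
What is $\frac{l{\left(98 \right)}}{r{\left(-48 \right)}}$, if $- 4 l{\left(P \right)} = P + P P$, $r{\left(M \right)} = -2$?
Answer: $\frac{4851}{4} \approx 1212.8$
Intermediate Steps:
$l{\left(P \right)} = - \frac{P}{4} - \frac{P^{2}}{4}$ ($l{\left(P \right)} = - \frac{P + P P}{4} = - \frac{P + P^{2}}{4} = - \frac{P}{4} - \frac{P^{2}}{4}$)
$\frac{l{\left(98 \right)}}{r{\left(-48 \right)}} = \frac{\left(- \frac{1}{4}\right) 98 \left(1 + 98\right)}{-2} = \left(- \frac{1}{4}\right) 98 \cdot 99 \left(- \frac{1}{2}\right) = \left(- \frac{4851}{2}\right) \left(- \frac{1}{2}\right) = \frac{4851}{4}$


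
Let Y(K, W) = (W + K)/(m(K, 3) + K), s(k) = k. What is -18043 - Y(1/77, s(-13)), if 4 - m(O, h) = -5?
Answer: -6260421/347 ≈ -18042.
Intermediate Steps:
m(O, h) = 9 (m(O, h) = 4 - 1*(-5) = 4 + 5 = 9)
Y(K, W) = (K + W)/(9 + K) (Y(K, W) = (W + K)/(9 + K) = (K + W)/(9 + K))
-18043 - Y(1/77, s(-13)) = -18043 - (1/77 - 13)/(9 + 1/77) = -18043 - (-1000)/(694/77*77) = -18043 - 77*(-1000)/(694*77) = -18043 - 1*(-500/347) = -18043 + 500/347 = -6260421/347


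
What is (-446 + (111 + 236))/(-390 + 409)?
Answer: -99/19 ≈ -5.2105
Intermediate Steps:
(-446 + (111 + 236))/(-390 + 409) = (-446 + 347)/19 = -99*1/19 = -99/19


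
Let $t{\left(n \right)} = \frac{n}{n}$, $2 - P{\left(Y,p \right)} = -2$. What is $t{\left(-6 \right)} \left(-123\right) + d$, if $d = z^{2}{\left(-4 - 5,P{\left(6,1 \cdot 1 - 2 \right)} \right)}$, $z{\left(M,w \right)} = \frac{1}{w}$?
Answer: $- \frac{1967}{16} \approx -122.94$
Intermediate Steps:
$P{\left(Y,p \right)} = 4$ ($P{\left(Y,p \right)} = 2 - -2 = 2 + 2 = 4$)
$t{\left(n \right)} = 1$
$d = \frac{1}{16}$ ($d = \left(\frac{1}{4}\right)^{2} = \frac{1}{16} \approx 0.0625$)
$t{\left(-6 \right)} \left(-123\right) + d = 1 \left(-123\right) + \frac{1}{16} = -123 + \frac{1}{16} = - \frac{1967}{16}$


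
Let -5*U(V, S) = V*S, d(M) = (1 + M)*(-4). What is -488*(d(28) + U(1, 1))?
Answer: 283528/5 ≈ 56706.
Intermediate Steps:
d(M) = -4 - 4*M
U(V, S) = -S*V/5 (U(V, S) = -V*S/5 = -S*V/5)
-488*(d(28) + U(1, 1)) = -488*((-4 - 4*28) - ⅕*1*1) = -488*((-4 - 112) - ⅕) = -488*(-116 - ⅕) = -488*(-581/5) = 283528/5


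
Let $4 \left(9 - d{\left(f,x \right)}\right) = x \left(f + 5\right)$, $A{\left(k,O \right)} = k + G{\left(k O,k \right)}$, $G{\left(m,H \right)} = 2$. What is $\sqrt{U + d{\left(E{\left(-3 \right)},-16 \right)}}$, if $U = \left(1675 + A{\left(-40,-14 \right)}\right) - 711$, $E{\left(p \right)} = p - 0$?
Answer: $\sqrt{943} \approx 30.708$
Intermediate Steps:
$E{\left(p \right)} = p$ ($E{\left(p \right)} = p + 0 = p$)
$A{\left(k,O \right)} = 2 + k$ ($A{\left(k,O \right)} = k + 2 = 2 + k$)
$U = 926$ ($U = \left(1675 + \left(2 - 40\right)\right) - 711 = \left(1675 - 38\right) - 711 = 1637 - 711 = 926$)
$d{\left(f,x \right)} = 9 - \frac{x \left(5 + f\right)}{4}$ ($d{\left(f,x \right)} = 9 - \frac{x \left(f + 5\right)}{4} = 9 - \frac{x \left(5 + f\right)}{4}$)
$\sqrt{U + d{\left(E{\left(-3 \right)},-16 \right)}} = \sqrt{926 - \left(-29 + 12\right)} = \sqrt{926 + \left(9 + 20 - 12\right)} = \sqrt{926 + 17} = \sqrt{943}$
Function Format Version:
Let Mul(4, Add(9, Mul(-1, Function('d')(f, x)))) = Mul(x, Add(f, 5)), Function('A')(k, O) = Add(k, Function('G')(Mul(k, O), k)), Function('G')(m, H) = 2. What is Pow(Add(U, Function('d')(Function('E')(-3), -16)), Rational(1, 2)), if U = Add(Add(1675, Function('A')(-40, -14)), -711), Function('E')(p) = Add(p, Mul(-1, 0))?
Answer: Pow(943, Rational(1, 2)) ≈ 30.708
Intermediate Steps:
Function('E')(p) = p (Function('E')(p) = Add(p, 0) = p)
Function('A')(k, O) = Add(2, k) (Function('A')(k, O) = Add(k, 2) = Add(2, k))
U = 926 (U = Add(Add(1675, Add(2, -40)), -711) = Add(Add(1675, -38), -711) = Add(1637, -711) = 926)
Function('d')(f, x) = Add(9, Mul(Rational(-1, 4), x, Add(5, f))) (Function('d')(f, x) = Add(9, Mul(Rational(-1, 4), Mul(x, Add(f, 5)))) = Add(9, Mul(Rational(-1, 4), Mul(x, Add(5, f)))) = Add(9, Mul(Rational(-1, 4), x, Add(5, f))))
Pow(Add(U, Function('d')(Function('E')(-3), -16)), Rational(1, 2)) = Pow(Add(926, Add(9, Mul(Rational(-5, 4), -16), Mul(Rational(-1, 4), -3, -16))), Rational(1, 2)) = Pow(Add(926, Add(9, 20, -12)), Rational(1, 2)) = Pow(Add(926, 17), Rational(1, 2)) = Pow(943, Rational(1, 2))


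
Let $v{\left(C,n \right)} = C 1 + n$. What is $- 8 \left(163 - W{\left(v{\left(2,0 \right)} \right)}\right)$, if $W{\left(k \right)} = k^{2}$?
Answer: $-1272$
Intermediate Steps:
$v{\left(C,n \right)} = C + n$
$- 8 \left(163 - W{\left(v{\left(2,0 \right)} \right)}\right) = - 8 \left(163 - \left(2 + 0\right)^{2}\right) = - 8 \left(163 - 2^{2}\right) = - 8 \left(163 - 4\right) = \left(-8\right) 159 = -1272$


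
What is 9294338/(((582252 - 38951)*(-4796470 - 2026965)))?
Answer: -9294338/3707179058935 ≈ -2.5071e-6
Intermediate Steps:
9294338/(((582252 - 38951)*(-4796470 - 2026965))) = 9294338/((543301*(-6823435))) = 9294338/(-3707179058935) = 9294338*(-1/3707179058935) = -9294338/3707179058935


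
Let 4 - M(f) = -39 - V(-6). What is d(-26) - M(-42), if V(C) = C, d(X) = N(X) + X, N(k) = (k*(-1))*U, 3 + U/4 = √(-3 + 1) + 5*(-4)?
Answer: -2455 + 104*I*√2 ≈ -2455.0 + 147.08*I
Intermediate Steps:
U = -92 + 4*I*√2 (U = -12 + 4*(√(-3 + 1) + 5*(-4)) = -12 + 4*(√(-2) - 20) = -12 + 4*(I*√2 - 20) = -12 + 4*(-20 + I*√2) = -12 + (-80 + 4*I*√2) = -92 + 4*I*√2 ≈ -92.0 + 5.6569*I)
N(k) = -k*(-92 + 4*I*√2) (N(k) = (k*(-1))*(-92 + 4*I*√2) = (-k)*(-92 + 4*I*√2) = -k*(-92 + 4*I*√2))
d(X) = X + 4*X*(23 - I*√2) (d(X) = 4*X*(23 - I*√2) + X = X + 4*X*(23 - I*√2))
M(f) = 37 (M(f) = 4 - (-39 - 1*(-6)) = 4 - (-39 + 6) = 4 - 1*(-33) = 4 + 33 = 37)
d(-26) - M(-42) = -26*(93 - 4*I*√2) - 1*37 = (-2418 + 104*I*√2) - 37 = -2455 + 104*I*√2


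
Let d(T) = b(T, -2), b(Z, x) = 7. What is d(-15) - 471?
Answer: -464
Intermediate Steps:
d(T) = 7
d(-15) - 471 = 7 - 471 = -464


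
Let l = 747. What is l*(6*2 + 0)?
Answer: 8964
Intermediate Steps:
l*(6*2 + 0) = 747*(6*2 + 0) = 747*(12 + 0) = 747*12 = 8964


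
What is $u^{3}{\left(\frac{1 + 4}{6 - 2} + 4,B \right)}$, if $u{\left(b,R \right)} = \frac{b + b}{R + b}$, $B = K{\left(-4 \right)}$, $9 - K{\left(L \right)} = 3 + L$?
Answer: $\frac{74088}{226981} \approx 0.32641$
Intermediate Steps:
$K{\left(L \right)} = 6 - L$ ($K{\left(L \right)} = 9 - \left(3 + L\right) = 6 - L$)
$B = 10$ ($B = 6 - -4 = 6 + 4 = 10$)
$u{\left(b,R \right)} = \frac{2 b}{R + b}$
$u^{3}{\left(\frac{1 + 4}{6 - 2} + 4,B \right)} = \left(\frac{2 \left(\frac{1 + 4}{6 - 2} + 4\right)}{10 + \left(\frac{1 + 4}{6 - 2} + 4\right)}\right)^{3} = \left(\frac{2 \left(\frac{5}{4} + 4\right)}{10 + \left(\frac{5}{4} + 4\right)}\right)^{3} = \left(2 \cdot \frac{21}{4} \frac{1}{10 + \frac{21}{4}}\right)^{3} = \left(2 \cdot \frac{21}{4} \frac{1}{\frac{61}{4}}\right)^{3} = \left(2 \cdot \frac{21}{4} \cdot \frac{4}{61}\right)^{3} = \left(\frac{42}{61}\right)^{3} = \frac{74088}{226981}$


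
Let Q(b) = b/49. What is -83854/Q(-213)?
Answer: 4108846/213 ≈ 19290.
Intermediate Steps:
Q(b) = b/49 (Q(b) = b*(1/49) = b/49)
-83854/Q(-213) = -83854/((1/49)*(-213)) = -83854/(-213/49) = -83854*(-49/213) = 4108846/213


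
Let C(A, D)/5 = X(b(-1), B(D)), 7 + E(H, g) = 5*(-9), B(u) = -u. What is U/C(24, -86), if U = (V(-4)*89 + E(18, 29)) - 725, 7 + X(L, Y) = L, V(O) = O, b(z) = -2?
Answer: 1133/45 ≈ 25.178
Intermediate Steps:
E(H, g) = -52 (E(H, g) = -7 + 5*(-9) = -7 - 45 = -52)
X(L, Y) = -7 + L
C(A, D) = -45 (C(A, D) = 5*(-7 - 2) = 5*(-9) = -45)
U = -1133 (U = (-4*89 - 52) - 725 = (-356 - 52) - 725 = -408 - 725 = -1133)
U/C(24, -86) = -1133/(-45) = -1133*(-1/45) = 1133/45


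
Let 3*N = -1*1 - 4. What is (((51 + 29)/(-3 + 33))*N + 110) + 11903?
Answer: 108077/9 ≈ 12009.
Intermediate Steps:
N = -5/3 (N = (-1*1 - 4)/3 = (-1 - 4)/3 = (⅓)*(-5) = -5/3 ≈ -1.6667)
(((51 + 29)/(-3 + 33))*N + 110) + 11903 = (((51 + 29)/(-3 + 33))*(-5/3) + 110) + 11903 = ((80/30)*(-5/3) + 110) + 11903 = ((80*(1/30))*(-5/3) + 110) + 11903 = ((8/3)*(-5/3) + 110) + 11903 = (-40/9 + 110) + 11903 = 950/9 + 11903 = 108077/9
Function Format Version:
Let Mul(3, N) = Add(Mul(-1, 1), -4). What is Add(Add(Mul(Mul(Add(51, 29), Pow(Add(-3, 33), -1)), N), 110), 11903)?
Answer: Rational(108077, 9) ≈ 12009.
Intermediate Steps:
N = Rational(-5, 3) (N = Mul(Rational(1, 3), Add(Mul(-1, 1), -4)) = Mul(Rational(1, 3), Add(-1, -4)) = Mul(Rational(1, 3), -5) = Rational(-5, 3) ≈ -1.6667)
Add(Add(Mul(Mul(Add(51, 29), Pow(Add(-3, 33), -1)), N), 110), 11903) = Add(Add(Mul(Mul(Add(51, 29), Pow(Add(-3, 33), -1)), Rational(-5, 3)), 110), 11903) = Add(Add(Mul(Mul(80, Pow(30, -1)), Rational(-5, 3)), 110), 11903) = Add(Add(Mul(Mul(80, Rational(1, 30)), Rational(-5, 3)), 110), 11903) = Add(Add(Mul(Rational(8, 3), Rational(-5, 3)), 110), 11903) = Add(Add(Rational(-40, 9), 110), 11903) = Add(Rational(950, 9), 11903) = Rational(108077, 9)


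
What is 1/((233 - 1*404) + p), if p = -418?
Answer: -1/589 ≈ -0.0016978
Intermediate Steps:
1/((233 - 1*404) + p) = 1/((233 - 1*404) - 418) = 1/((233 - 404) - 418) = 1/(-171 - 418) = 1/(-589) = -1/589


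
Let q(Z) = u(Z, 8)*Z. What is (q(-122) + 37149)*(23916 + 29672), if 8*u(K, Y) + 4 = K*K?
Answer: -10169448348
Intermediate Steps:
u(K, Y) = -½ + K²/8 (u(K, Y) = -½ + (K*K)/8 = -½ + K²/8)
q(Z) = Z*(-½ + Z²/8) (q(Z) = (-½ + Z²/8)*Z = Z*(-½ + Z²/8))
(q(-122) + 37149)*(23916 + 29672) = ((⅛)*(-122)*(-4 + (-122)²) + 37149)*(23916 + 29672) = ((⅛)*(-122)*(-4 + 14884) + 37149)*53588 = ((⅛)*(-122)*14880 + 37149)*53588 = (-226920 + 37149)*53588 = -189771*53588 = -10169448348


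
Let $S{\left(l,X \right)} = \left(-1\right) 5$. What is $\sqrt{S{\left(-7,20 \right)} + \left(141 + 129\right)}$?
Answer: $\sqrt{265} \approx 16.279$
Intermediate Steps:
$S{\left(l,X \right)} = -5$
$\sqrt{S{\left(-7,20 \right)} + \left(141 + 129\right)} = \sqrt{-5 + \left(141 + 129\right)} = \sqrt{-5 + 270} = \sqrt{265}$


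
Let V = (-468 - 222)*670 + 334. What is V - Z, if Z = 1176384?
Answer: -1638350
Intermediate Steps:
V = -461966 (V = -690*670 + 334 = -462300 + 334 = -461966)
V - Z = -461966 - 1*1176384 = -461966 - 1176384 = -1638350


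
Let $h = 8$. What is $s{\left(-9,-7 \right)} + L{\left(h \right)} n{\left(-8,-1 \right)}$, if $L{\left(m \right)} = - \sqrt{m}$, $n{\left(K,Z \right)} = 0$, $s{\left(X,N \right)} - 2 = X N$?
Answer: $65$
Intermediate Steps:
$s{\left(X,N \right)} = 2 + N X$ ($s{\left(X,N \right)} = 2 + X N = 2 + N X$)
$s{\left(-9,-7 \right)} + L{\left(h \right)} n{\left(-8,-1 \right)} = \left(2 - -63\right) + - \sqrt{8} \cdot 0 = \left(2 + 63\right) + - 2 \sqrt{2} \cdot 0 = 65 + - 2 \sqrt{2} \cdot 0 = 65 + 0 = 65$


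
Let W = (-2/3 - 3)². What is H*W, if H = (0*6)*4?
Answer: 0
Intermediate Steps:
H = 0 (H = 0*4 = 0)
W = 121/9 (W = (-2*⅓ - 3)² = (-⅔ - 3)² = (-11/3)² = 121/9 ≈ 13.444)
H*W = 0*(121/9) = 0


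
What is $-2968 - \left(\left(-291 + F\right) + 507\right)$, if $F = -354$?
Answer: $-2830$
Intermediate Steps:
$-2968 - \left(\left(-291 + F\right) + 507\right) = -2968 - \left(\left(-291 - 354\right) + 507\right) = -2968 - \left(-645 + 507\right) = -2968 - -138 = -2968 + 138 = -2830$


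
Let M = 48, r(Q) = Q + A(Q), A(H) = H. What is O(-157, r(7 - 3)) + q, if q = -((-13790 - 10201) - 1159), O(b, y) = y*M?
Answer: 25534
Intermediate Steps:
r(Q) = 2*Q (r(Q) = Q + Q = 2*Q)
O(b, y) = 48*y (O(b, y) = y*48 = 48*y)
q = 25150 (q = -(-23991 - 1159) = -1*(-25150) = 25150)
O(-157, r(7 - 3)) + q = 48*(2*(7 - 3)) + 25150 = 48*(2*4) + 25150 = 48*8 + 25150 = 384 + 25150 = 25534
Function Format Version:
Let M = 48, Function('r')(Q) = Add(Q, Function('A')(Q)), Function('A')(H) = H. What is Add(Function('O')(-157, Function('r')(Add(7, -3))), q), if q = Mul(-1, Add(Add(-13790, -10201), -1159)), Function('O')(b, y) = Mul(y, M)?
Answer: 25534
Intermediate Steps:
Function('r')(Q) = Mul(2, Q) (Function('r')(Q) = Add(Q, Q) = Mul(2, Q))
Function('O')(b, y) = Mul(48, y) (Function('O')(b, y) = Mul(y, 48) = Mul(48, y))
q = 25150 (q = Mul(-1, Add(-23991, -1159)) = Mul(-1, -25150) = 25150)
Add(Function('O')(-157, Function('r')(Add(7, -3))), q) = Add(Mul(48, Mul(2, Add(7, -3))), 25150) = Add(Mul(48, Mul(2, 4)), 25150) = Add(Mul(48, 8), 25150) = Add(384, 25150) = 25534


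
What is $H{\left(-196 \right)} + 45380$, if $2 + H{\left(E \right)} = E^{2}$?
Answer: $83794$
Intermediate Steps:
$H{\left(E \right)} = -2 + E^{2}$
$H{\left(-196 \right)} + 45380 = \left(-2 + \left(-196\right)^{2}\right) + 45380 = \left(-2 + 38416\right) + 45380 = 38414 + 45380 = 83794$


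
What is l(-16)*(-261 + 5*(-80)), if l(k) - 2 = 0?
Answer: -1322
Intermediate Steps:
l(k) = 2 (l(k) = 2 + 0 = 2)
l(-16)*(-261 + 5*(-80)) = 2*(-261 + 5*(-80)) = 2*(-261 - 400) = 2*(-661) = -1322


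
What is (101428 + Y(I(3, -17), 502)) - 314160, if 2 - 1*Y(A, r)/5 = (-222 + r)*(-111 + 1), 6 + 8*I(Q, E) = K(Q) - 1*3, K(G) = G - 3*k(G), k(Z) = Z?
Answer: -58722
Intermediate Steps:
K(G) = -2*G (K(G) = G - 3*G = -2*G)
I(Q, E) = -9/8 - Q/4 (I(Q, E) = -¾ + (-2*Q - 1*3)/8 = -¾ + (-2*Q - 3)/8 = -¾ + (-3 - 2*Q)/8 = -¾ + (-3/8 - Q/4) = -9/8 - Q/4)
Y(A, r) = -122090 + 550*r (Y(A, r) = 10 - 5*(-222 + r)*(-111 + 1) = 10 - 5*(-222 + r)*(-110) = 10 - 5*(24420 - 110*r) = 10 + (-122100 + 550*r) = -122090 + 550*r)
(101428 + Y(I(3, -17), 502)) - 314160 = (101428 + (-122090 + 550*502)) - 314160 = (101428 + (-122090 + 276100)) - 314160 = (101428 + 154010) - 314160 = 255438 - 314160 = -58722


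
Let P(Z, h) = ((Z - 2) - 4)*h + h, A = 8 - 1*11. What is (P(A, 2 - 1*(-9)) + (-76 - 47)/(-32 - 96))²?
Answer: 124121881/16384 ≈ 7575.8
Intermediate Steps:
A = -3 (A = 8 - 11 = -3)
P(Z, h) = h + h*(-6 + Z) (P(Z, h) = ((-2 + Z) - 4)*h + h = (-6 + Z)*h + h = h*(-6 + Z) + h = h + h*(-6 + Z))
(P(A, 2 - 1*(-9)) + (-76 - 47)/(-32 - 96))² = ((2 - 1*(-9))*(-5 - 3) + (-76 - 47)/(-32 - 96))² = ((2 + 9)*(-8) - 123/(-128))² = (11*(-8) - 123*(-1/128))² = (-88 + 123/128)² = (-11141/128)² = 124121881/16384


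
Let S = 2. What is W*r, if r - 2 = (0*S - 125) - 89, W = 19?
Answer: -4028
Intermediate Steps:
r = -212 (r = 2 + ((0*2 - 125) - 89) = 2 + ((0 - 125) - 89) = 2 + (-125 - 89) = 2 - 214 = -212)
W*r = 19*(-212) = -4028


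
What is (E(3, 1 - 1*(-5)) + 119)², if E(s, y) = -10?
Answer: 11881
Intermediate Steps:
(E(3, 1 - 1*(-5)) + 119)² = (-10 + 119)² = 109² = 11881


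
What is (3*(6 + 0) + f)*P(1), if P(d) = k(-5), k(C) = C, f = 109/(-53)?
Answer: -4225/53 ≈ -79.717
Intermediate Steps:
f = -109/53 (f = 109*(-1/53) = -109/53 ≈ -2.0566)
P(d) = -5
(3*(6 + 0) + f)*P(1) = (3*(6 + 0) - 109/53)*(-5) = (3*6 - 109/53)*(-5) = (18 - 109/53)*(-5) = (845/53)*(-5) = -4225/53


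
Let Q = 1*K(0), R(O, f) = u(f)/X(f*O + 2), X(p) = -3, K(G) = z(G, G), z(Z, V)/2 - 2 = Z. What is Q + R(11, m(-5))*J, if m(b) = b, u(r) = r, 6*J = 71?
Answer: 427/18 ≈ 23.722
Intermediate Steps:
z(Z, V) = 4 + 2*Z
J = 71/6 (J = (⅙)*71 = 71/6 ≈ 11.833)
K(G) = 4 + 2*G
R(O, f) = -f/3 (R(O, f) = f/(-3) = f*(-⅓) = -f/3)
Q = 4 (Q = 1*(4 + 2*0) = 1*(4 + 0) = 1*4 = 4)
Q + R(11, m(-5))*J = 4 - ⅓*(-5)*(71/6) = 4 + (5/3)*(71/6) = 4 + 355/18 = 427/18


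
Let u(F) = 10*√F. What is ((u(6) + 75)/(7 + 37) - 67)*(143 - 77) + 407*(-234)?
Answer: -199095/2 + 15*√6 ≈ -99511.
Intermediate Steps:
((u(6) + 75)/(7 + 37) - 67)*(143 - 77) + 407*(-234) = ((10*√6 + 75)/(7 + 37) - 67)*(143 - 77) + 407*(-234) = ((75 + 10*√6)/44 - 67)*66 - 95238 = ((75 + 10*√6)*(1/44) - 67)*66 - 95238 = ((75/44 + 5*√6/22) - 67)*66 - 95238 = (-2873/44 + 5*√6/22)*66 - 95238 = (-8619/2 + 15*√6) - 95238 = -199095/2 + 15*√6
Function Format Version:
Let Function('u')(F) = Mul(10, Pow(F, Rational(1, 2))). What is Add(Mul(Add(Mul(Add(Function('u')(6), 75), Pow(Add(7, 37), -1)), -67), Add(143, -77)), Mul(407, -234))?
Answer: Add(Rational(-199095, 2), Mul(15, Pow(6, Rational(1, 2)))) ≈ -99511.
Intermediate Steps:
Add(Mul(Add(Mul(Add(Function('u')(6), 75), Pow(Add(7, 37), -1)), -67), Add(143, -77)), Mul(407, -234)) = Add(Mul(Add(Mul(Add(Mul(10, Pow(6, Rational(1, 2))), 75), Pow(Add(7, 37), -1)), -67), Add(143, -77)), Mul(407, -234)) = Add(Mul(Add(Mul(Add(75, Mul(10, Pow(6, Rational(1, 2)))), Pow(44, -1)), -67), 66), -95238) = Add(Mul(Add(Mul(Add(75, Mul(10, Pow(6, Rational(1, 2)))), Rational(1, 44)), -67), 66), -95238) = Add(Mul(Add(Add(Rational(75, 44), Mul(Rational(5, 22), Pow(6, Rational(1, 2)))), -67), 66), -95238) = Add(Mul(Add(Rational(-2873, 44), Mul(Rational(5, 22), Pow(6, Rational(1, 2)))), 66), -95238) = Add(Add(Rational(-8619, 2), Mul(15, Pow(6, Rational(1, 2)))), -95238) = Add(Rational(-199095, 2), Mul(15, Pow(6, Rational(1, 2))))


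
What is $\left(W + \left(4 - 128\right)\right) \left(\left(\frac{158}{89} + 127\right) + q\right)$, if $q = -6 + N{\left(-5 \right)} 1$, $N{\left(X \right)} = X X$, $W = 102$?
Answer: $- \frac{289344}{89} \approx -3251.1$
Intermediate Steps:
$N{\left(X \right)} = X^{2}$
$q = 19$ ($q = -6 + \left(-5\right)^{2} \cdot 1 = -6 + 25 \cdot 1 = -6 + 25 = 19$)
$\left(W + \left(4 - 128\right)\right) \left(\left(\frac{158}{89} + 127\right) + q\right) = \left(102 + \left(4 - 128\right)\right) \left(\left(\frac{158}{89} + 127\right) + 19\right) = \left(102 + \left(4 - 128\right)\right) \left(\left(158 \cdot \frac{1}{89} + 127\right) + 19\right) = \left(102 - 124\right) \left(\left(\frac{158}{89} + 127\right) + 19\right) = - 22 \left(\frac{11461}{89} + 19\right) = \left(-22\right) \frac{13152}{89} = - \frac{289344}{89}$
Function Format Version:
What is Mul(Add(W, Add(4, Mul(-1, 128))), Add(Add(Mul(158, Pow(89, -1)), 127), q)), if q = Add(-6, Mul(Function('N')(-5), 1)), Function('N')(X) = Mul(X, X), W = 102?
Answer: Rational(-289344, 89) ≈ -3251.1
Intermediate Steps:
Function('N')(X) = Pow(X, 2)
q = 19 (q = Add(-6, Mul(Pow(-5, 2), 1)) = Add(-6, Mul(25, 1)) = Add(-6, 25) = 19)
Mul(Add(W, Add(4, Mul(-1, 128))), Add(Add(Mul(158, Pow(89, -1)), 127), q)) = Mul(Add(102, Add(4, Mul(-1, 128))), Add(Add(Mul(158, Pow(89, -1)), 127), 19)) = Mul(Add(102, Add(4, -128)), Add(Add(Mul(158, Rational(1, 89)), 127), 19)) = Mul(Add(102, -124), Add(Add(Rational(158, 89), 127), 19)) = Mul(-22, Add(Rational(11461, 89), 19)) = Mul(-22, Rational(13152, 89)) = Rational(-289344, 89)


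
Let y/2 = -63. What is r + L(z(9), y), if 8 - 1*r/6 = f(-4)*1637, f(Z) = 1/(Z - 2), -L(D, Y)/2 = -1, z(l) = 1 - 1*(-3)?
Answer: 1687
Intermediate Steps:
z(l) = 4 (z(l) = 1 + 3 = 4)
y = -126 (y = 2*(-63) = -126)
L(D, Y) = 2 (L(D, Y) = -2*(-1) = 2)
f(Z) = 1/(-2 + Z)
r = 1685 (r = 48 - 6*1637/(-2 - 4) = 48 - 6*1637/(-6) = 48 - (-1)*1637 = 48 - 6*(-1637/6) = 48 + 1637 = 1685)
r + L(z(9), y) = 1685 + 2 = 1687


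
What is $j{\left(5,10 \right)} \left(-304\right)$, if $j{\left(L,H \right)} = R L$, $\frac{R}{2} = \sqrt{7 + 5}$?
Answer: $- 6080 \sqrt{3} \approx -10531.0$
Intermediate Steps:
$R = 4 \sqrt{3}$ ($R = 2 \sqrt{7 + 5} = 2 \sqrt{12} = 2 \cdot 2 \sqrt{3} = 4 \sqrt{3} \approx 6.9282$)
$j{\left(L,H \right)} = 4 L \sqrt{3}$ ($j{\left(L,H \right)} = 4 \sqrt{3} L = 4 L \sqrt{3}$)
$j{\left(5,10 \right)} \left(-304\right) = 4 \cdot 5 \sqrt{3} \left(-304\right) = 20 \sqrt{3} \left(-304\right) = - 6080 \sqrt{3}$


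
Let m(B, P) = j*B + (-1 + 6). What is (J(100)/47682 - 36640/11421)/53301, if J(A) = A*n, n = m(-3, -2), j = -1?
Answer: -32183920/537526886643 ≈ -5.9874e-5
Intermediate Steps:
m(B, P) = 5 - B (m(B, P) = -B + (-1 + 6) = -B + 5 = 5 - B)
n = 8 (n = 5 - 1*(-3) = 5 + 3 = 8)
J(A) = 8*A (J(A) = A*8 = 8*A)
(J(100)/47682 - 36640/11421)/53301 = ((8*100)/47682 - 36640/11421)/53301 = (800*(1/47682) - 36640*1/11421)*(1/53301) = (400/23841 - 36640/11421)*(1/53301) = -32183920/10084743*1/53301 = -32183920/537526886643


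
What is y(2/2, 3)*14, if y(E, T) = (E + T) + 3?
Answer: 98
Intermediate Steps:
y(E, T) = 3 + E + T
y(2/2, 3)*14 = (3 + 2/2 + 3)*14 = (3 + 2*(½) + 3)*14 = (3 + 1 + 3)*14 = 7*14 = 98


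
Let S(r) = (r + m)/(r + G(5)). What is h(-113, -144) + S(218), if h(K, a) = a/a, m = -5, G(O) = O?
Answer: 436/223 ≈ 1.9552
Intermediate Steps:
h(K, a) = 1
S(r) = (-5 + r)/(5 + r) (S(r) = (r - 5)/(r + 5) = (-5 + r)/(5 + r))
h(-113, -144) + S(218) = 1 + (-5 + 218)/(5 + 218) = 1 + 213/223 = 436/223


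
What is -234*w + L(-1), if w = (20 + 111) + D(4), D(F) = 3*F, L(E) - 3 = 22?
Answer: -33437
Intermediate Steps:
L(E) = 25 (L(E) = 3 + 22 = 25)
w = 143 (w = (20 + 111) + 3*4 = 131 + 12 = 143)
-234*w + L(-1) = -234*143 + 25 = -33462 + 25 = -33437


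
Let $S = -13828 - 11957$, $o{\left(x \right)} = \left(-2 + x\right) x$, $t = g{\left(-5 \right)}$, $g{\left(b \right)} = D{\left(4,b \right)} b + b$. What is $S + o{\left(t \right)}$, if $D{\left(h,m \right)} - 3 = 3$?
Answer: $-24490$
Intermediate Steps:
$D{\left(h,m \right)} = 6$ ($D{\left(h,m \right)} = 3 + 3 = 6$)
$g{\left(b \right)} = 7 b$ ($g{\left(b \right)} = 6 b + b = 7 b$)
$t = -35$ ($t = 7 \left(-5\right) = -35$)
$o{\left(x \right)} = x \left(-2 + x\right)$
$S = -25785$
$S + o{\left(t \right)} = -25785 - 35 \left(-2 - 35\right) = -25785 - -1295 = -25785 + 1295 = -24490$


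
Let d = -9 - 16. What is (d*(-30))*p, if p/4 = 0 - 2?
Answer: -6000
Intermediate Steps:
p = -8 (p = 4*(0 - 2) = 4*(-2) = -8)
d = -25
(d*(-30))*p = -25*(-30)*(-8) = 750*(-8) = -6000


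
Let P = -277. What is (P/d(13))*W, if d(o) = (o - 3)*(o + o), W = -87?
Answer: 24099/260 ≈ 92.688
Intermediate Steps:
d(o) = 2*o*(-3 + o) (d(o) = (-3 + o)*(2*o) = 2*o*(-3 + o))
(P/d(13))*W = -277*1/(26*(-3 + 13))*(-87) = -277/(2*13*10)*(-87) = -277/260*(-87) = 24099/260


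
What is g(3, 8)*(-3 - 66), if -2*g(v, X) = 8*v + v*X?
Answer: 1656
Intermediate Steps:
g(v, X) = -4*v - X*v/2 (g(v, X) = -(8*v + v*X)/2 = -(8*v + X*v)/2 = -4*v - X*v/2)
g(3, 8)*(-3 - 66) = (-½*3*(8 + 8))*(-3 - 66) = -½*3*16*(-69) = -24*(-69) = 1656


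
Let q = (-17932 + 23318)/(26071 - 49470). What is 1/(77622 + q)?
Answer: 23399/1816271792 ≈ 1.2883e-5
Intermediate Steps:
q = -5386/23399 (q = 5386/(-23399) = 5386*(-1/23399) = -5386/23399 ≈ -0.23018)
1/(77622 + q) = 1/(77622 - 5386/23399) = 1/(1816271792/23399) = 23399/1816271792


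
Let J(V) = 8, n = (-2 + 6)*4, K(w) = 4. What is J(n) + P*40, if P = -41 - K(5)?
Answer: -1792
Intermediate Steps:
n = 16 (n = 4*4 = 16)
P = -45 (P = -41 - 1*4 = -41 - 4 = -45)
J(n) + P*40 = 8 - 45*40 = 8 - 1800 = -1792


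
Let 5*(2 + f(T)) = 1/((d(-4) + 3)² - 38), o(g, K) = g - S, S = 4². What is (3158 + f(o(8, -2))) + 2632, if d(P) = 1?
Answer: 636679/110 ≈ 5788.0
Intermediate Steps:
S = 16
o(g, K) = -16 + g (o(g, K) = g - 1*16 = g - 16 = -16 + g)
f(T) = -221/110 (f(T) = -2 + 1/(5*((1 + 3)² - 38)) = -2 + 1/(5*(4² - 38)) = -2 + 1/(5*(16 - 38)) = -2 + (⅕)/(-22) = -2 + (⅕)*(-1/22) = -2 - 1/110 = -221/110)
(3158 + f(o(8, -2))) + 2632 = (3158 - 221/110) + 2632 = 347159/110 + 2632 = 636679/110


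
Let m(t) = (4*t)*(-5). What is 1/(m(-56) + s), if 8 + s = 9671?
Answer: 1/10783 ≈ 9.2739e-5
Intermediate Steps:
m(t) = -20*t
s = 9663 (s = -8 + 9671 = 9663)
1/(m(-56) + s) = 1/(-20*(-56) + 9663) = 1/(1120 + 9663) = 1/10783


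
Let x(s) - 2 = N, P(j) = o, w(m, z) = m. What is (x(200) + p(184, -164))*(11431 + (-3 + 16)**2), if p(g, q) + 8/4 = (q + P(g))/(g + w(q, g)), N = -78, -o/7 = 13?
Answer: -1052700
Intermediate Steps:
o = -91 (o = -7*13 = -91)
P(j) = -91
p(g, q) = -2 + (-91 + q)/(g + q) (p(g, q) = -2 + (q - 91)/(g + q) = -2 + (-91 + q)/(g + q))
x(s) = -76 (x(s) = 2 - 78 = -76)
(x(200) + p(184, -164))*(11431 + (-3 + 16)**2) = (-76 + (-91 - 1*(-164) - 2*184)/(184 - 164))*(11431 + (-3 + 16)**2) = (-76 + (-91 + 164 - 368)/20)*(11431 + 13**2) = (-76 + (1/20)*(-295))*(11431 + 169) = (-76 - 59/4)*11600 = -363/4*11600 = -1052700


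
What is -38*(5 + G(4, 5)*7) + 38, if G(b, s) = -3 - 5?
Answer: 1976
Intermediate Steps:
G(b, s) = -8
-38*(5 + G(4, 5)*7) + 38 = -38*(5 - 8*7) + 38 = -38*(5 - 56) + 38 = -38*(-51) + 38 = 1938 + 38 = 1976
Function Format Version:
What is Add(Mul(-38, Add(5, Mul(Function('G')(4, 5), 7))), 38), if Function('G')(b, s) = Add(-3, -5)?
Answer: 1976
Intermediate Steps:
Function('G')(b, s) = -8
Add(Mul(-38, Add(5, Mul(Function('G')(4, 5), 7))), 38) = Add(Mul(-38, Add(5, Mul(-8, 7))), 38) = Add(Mul(-38, Add(5, -56)), 38) = Add(Mul(-38, -51), 38) = Add(1938, 38) = 1976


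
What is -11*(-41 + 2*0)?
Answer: 451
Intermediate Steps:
-11*(-41 + 2*0) = -11*(-41 + 0) = -11*(-41) = 451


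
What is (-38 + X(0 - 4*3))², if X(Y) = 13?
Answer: 625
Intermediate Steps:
(-38 + X(0 - 4*3))² = (-38 + 13)² = (-25)² = 625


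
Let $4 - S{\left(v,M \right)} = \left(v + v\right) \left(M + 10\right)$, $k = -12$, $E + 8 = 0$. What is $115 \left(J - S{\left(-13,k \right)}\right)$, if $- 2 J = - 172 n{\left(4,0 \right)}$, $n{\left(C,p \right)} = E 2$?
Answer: $-152720$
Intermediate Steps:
$E = -8$ ($E = -8 + 0 = -8$)
$S{\left(v,M \right)} = 4 - 2 v \left(10 + M\right)$ ($S{\left(v,M \right)} = 4 - \left(v + v\right) \left(M + 10\right) = 4 - 2 v \left(10 + M\right)$)
$n{\left(C,p \right)} = -16$ ($n{\left(C,p \right)} = \left(-8\right) 2 = -16$)
$J = -1376$ ($J = - \frac{\left(-172\right) \left(-16\right)}{2} = \left(- \frac{1}{2}\right) 2752 = -1376$)
$115 \left(J - S{\left(-13,k \right)}\right) = 115 \left(-1376 - \left(4 - -260 - \left(-24\right) \left(-13\right)\right)\right) = 115 \left(-1376 - \left(4 + 260 - 312\right)\right) = 115 \left(-1376 - -48\right) = 115 \left(-1376 + 48\right) = 115 \left(-1328\right) = -152720$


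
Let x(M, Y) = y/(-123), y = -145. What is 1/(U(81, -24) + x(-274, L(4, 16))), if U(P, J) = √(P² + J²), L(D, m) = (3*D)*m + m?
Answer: -17835/107954648 + 45387*√793/107954648 ≈ 0.011674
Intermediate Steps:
L(D, m) = m + 3*D*m (L(D, m) = 3*D*m + m = m + 3*D*m)
x(M, Y) = 145/123 (x(M, Y) = -145/(-123) = -145*(-1/123) = 145/123)
U(P, J) = √(J² + P²)
1/(U(81, -24) + x(-274, L(4, 16))) = 1/(√((-24)² + 81²) + 145/123) = 1/(√(576 + 6561) + 145/123) = 1/(√7137 + 145/123) = 1/(3*√793 + 145/123) = 1/(145/123 + 3*√793)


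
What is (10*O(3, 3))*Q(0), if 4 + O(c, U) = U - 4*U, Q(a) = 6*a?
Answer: 0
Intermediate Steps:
O(c, U) = -4 - 3*U (O(c, U) = -4 + (U - 4*U) = -4 - 3*U)
(10*O(3, 3))*Q(0) = (10*(-4 - 3*3))*(6*0) = (10*(-4 - 9))*0 = (10*(-13))*0 = -130*0 = 0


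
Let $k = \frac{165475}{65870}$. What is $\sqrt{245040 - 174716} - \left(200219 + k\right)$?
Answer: $- \frac{2637718201}{13174} + 2 \sqrt{17581} \approx -1.9996 \cdot 10^{5}$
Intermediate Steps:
$k = \frac{33095}{13174}$ ($k = 165475 \cdot \frac{1}{65870} = \frac{33095}{13174} \approx 2.5121$)
$\sqrt{245040 - 174716} - \left(200219 + k\right) = \sqrt{245040 - 174716} - \frac{2637718201}{13174} = \sqrt{70324} - \frac{2637718201}{13174} = 2 \sqrt{17581} - \frac{2637718201}{13174} = - \frac{2637718201}{13174} + 2 \sqrt{17581}$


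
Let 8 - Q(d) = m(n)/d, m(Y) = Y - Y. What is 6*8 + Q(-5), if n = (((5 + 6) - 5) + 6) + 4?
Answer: 56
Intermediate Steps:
n = 16 (n = ((11 - 5) + 6) + 4 = (6 + 6) + 4 = 12 + 4 = 16)
m(Y) = 0
Q(d) = 8 (Q(d) = 8 - 0/d = 8 - 1*0 = 8 + 0 = 8)
6*8 + Q(-5) = 6*8 + 8 = 48 + 8 = 56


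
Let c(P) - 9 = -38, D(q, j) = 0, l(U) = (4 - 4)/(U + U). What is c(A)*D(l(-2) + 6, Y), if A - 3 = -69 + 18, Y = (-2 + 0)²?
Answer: 0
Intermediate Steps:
l(U) = 0 (l(U) = 0/((2*U)) = 0*(1/(2*U)) = 0)
Y = 4 (Y = (-2)² = 4)
A = -48 (A = 3 + (-69 + 18) = 3 - 51 = -48)
c(P) = -29 (c(P) = 9 - 38 = -29)
c(A)*D(l(-2) + 6, Y) = -29*0 = 0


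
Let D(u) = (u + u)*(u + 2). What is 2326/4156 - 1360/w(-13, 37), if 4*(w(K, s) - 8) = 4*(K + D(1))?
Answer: -2824917/2078 ≈ -1359.4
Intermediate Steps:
D(u) = 2*u*(2 + u) (D(u) = (2*u)*(2 + u) = 2*u*(2 + u))
w(K, s) = 14 + K (w(K, s) = 8 + (4*(K + 2*1*(2 + 1)))/4 = 8 + (4*(K + 2*1*3))/4 = 8 + (4*(K + 6))/4 = 8 + (4*(6 + K))/4 = 8 + (24 + 4*K)/4 = 8 + (6 + K) = 14 + K)
2326/4156 - 1360/w(-13, 37) = 2326/4156 - 1360/(14 - 13) = 2326*(1/4156) - 1360/1 = 1163/2078 - 1360*1 = 1163/2078 - 1360 = -2824917/2078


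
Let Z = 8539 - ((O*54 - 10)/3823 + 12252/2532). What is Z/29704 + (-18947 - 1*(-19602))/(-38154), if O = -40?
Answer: 61744834606739/228550288361412 ≈ 0.27016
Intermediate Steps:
Z = 6884564554/806653 (Z = 8539 - ((-40*54 - 10)/3823 + 12252/2532) = 8539 - ((-2160 - 10)*(1/3823) + 12252*(1/2532)) = 8539 - (-2170*1/3823 + 1021/211) = 8539 - (-2170/3823 + 1021/211) = 8539 - 1*3445413/806653 = 8539 - 3445413/806653 = 6884564554/806653 ≈ 8534.7)
Z/29704 + (-18947 - 1*(-19602))/(-38154) = (6884564554/806653)/29704 + (-18947 - 1*(-19602))/(-38154) = (6884564554/806653)*(1/29704) + (-18947 + 19602)*(-1/38154) = 3442282277/11980410356 + 655*(-1/38154) = 3442282277/11980410356 - 655/38154 = 61744834606739/228550288361412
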